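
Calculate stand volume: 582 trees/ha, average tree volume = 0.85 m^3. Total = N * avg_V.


V_stand = 582 * 0.85 = 494.7 m^3/ha

494.7 m^3/ha


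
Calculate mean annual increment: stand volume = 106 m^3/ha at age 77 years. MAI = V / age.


MAI = 106 / 77 = 1.3766 ≈ 1.38 m^3/ha/yr

1.38 m^3/ha/yr


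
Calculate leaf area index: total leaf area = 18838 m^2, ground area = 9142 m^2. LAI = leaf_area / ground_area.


LAI = 18838 / 9142 = 2.0606 ≈ 2.06

2.06


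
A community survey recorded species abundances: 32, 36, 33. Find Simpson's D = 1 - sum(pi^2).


Total N = 32 + 36 + 33 = 101
Per-species terms:
  p = 32/101 = 0.316832; p^2 = 0.316832^2 = 0.100383
  p = 36/101 = 0.356436; p^2 = 0.356436^2 = 0.127047
  p = 33/101 = 0.326733; p^2 = 0.326733^2 = 0.106754
sum(p^2) = 0.100383 + 0.127047 + 0.106754 = 0.334184
D = 1 - 0.334184 = 0.665816 ≈ 0.6658

0.6658


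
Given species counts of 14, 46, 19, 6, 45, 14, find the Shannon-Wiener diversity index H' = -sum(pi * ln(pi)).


Total N = 14 + 46 + 19 + 6 + 45 + 14 = 144
Per-species terms:
  p = 14/144 = 0.097222; ln(p) = -2.330758; p*ln(p) = 0.097222 * (-2.330758) = -0.226601
  p = 46/144 = 0.319444; ln(p) = -1.141173; p*ln(p) = 0.319444 * (-1.141173) = -0.364541
  p = 19/144 = 0.131944; ln(p) = -2.025378; p*ln(p) = 0.131944 * (-2.025378) = -0.267236
  p = 6/144 = 0.041667; ln(p) = -3.178046; p*ln(p) = 0.041667 * (-3.178046) = -0.132420
  p = 45/144 = 0.312500; ln(p) = -1.163151; p*ln(p) = 0.312500 * (-1.163151) = -0.363485
  p = 14/144 = 0.097222; ln(p) = -2.330758; p*ln(p) = 0.097222 * (-2.330758) = -0.226601
sum(p*ln(p)) = (-0.226601) + (-0.364541) + (-0.267236) + (-0.132420) + (-0.363485) + (-0.226601) = -1.580884
H' = -(-1.580884) = 1.580884 ≈ 1.5809

1.5809


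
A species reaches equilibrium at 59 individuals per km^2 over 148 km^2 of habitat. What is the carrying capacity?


K = 59 * 148 = 8732 individuals

8732 individuals


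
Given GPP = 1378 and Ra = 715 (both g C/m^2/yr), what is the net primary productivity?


NPP = GPP - Ra = 1378 - 715 = 663 g C/m^2/yr

663 g C/m^2/yr


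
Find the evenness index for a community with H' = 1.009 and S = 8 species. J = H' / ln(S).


ln(8) = 2.07944
J = H' / ln(S) = 1.009 / 2.07944 = 0.485227 ≈ 0.4852

0.4852


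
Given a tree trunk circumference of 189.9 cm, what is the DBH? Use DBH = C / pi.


DBH = C / pi = 189.9 / 3.141593 = 60.4470 ≈ 60.45 cm

60.45 cm


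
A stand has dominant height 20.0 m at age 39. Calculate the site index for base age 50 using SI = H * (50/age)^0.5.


50/39 = 1.28205
(1.28205)^0.5 = 1.13228
SI = 20.0 * 1.13228 = 22.6456 ≈ 22.6 m

22.6 m


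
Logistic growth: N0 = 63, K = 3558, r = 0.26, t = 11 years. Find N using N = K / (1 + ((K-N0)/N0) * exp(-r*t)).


(K - N0)/N0 = (3558 - 63)/63 = 3495/63 = 55.4762
r*t = 0.26 * 11 = 2.86; exp(-2.86) = 0.0572688
55.4762 * 0.0572688 = 3.17706
1 + 3.17706 = 4.17706
N = 3558 / 4.17706 = 851.795 ≈ 852

852


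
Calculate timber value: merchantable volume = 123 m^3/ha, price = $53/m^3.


Value = 123 * 53 = $6519/ha

$6519/ha


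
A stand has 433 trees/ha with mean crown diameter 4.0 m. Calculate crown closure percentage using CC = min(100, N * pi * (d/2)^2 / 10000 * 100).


(d/2)^2 = (4.0/2)^2 = 2^2 = 4
Crown area = 3.141593 * 4 = 12.5664 m^2
N * area / 10000 * 100 = 433 * 12.5664 / 10000 * 100 = 54.4125
CC = min(100, 54.4125) = 54.4125 ≈ 54.4%

54.4%


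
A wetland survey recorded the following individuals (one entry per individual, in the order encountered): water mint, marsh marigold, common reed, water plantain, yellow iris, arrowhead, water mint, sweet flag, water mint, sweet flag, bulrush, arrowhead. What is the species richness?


Total individuals logged = 12
Distinct species (count of individuals): water mint (3), marsh marigold (1), common reed (1), water plantain (1), yellow iris (1), arrowhead (2), sweet flag (2), bulrush (1)
Species richness = number of distinct species = 8

8


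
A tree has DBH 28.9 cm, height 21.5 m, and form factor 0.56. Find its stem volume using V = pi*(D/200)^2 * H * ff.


(D/200)^2 = (28.9/200)^2 = 0.1445^2 = 0.02088025
BA = 3.141593 * 0.02088025 = 0.0655972 m^2
V = 0.0655972 * 21.5 * 0.56 = 0.789790 ≈ 0.790 m^3

0.790 m^3


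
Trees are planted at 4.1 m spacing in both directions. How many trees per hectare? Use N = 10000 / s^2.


N = 10000 / 4.1^2 = 10000 / 16.81 = 594.884 ≈ 595 trees/ha

595 trees/ha


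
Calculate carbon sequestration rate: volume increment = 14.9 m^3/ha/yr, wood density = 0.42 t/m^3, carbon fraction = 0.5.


C = 14.9 * 0.42 * 0.5 = 3.129 ≈ 3.13 t C/ha/yr

3.13 t C/ha/yr


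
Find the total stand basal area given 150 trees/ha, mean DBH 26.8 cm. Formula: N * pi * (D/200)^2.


(D/200)^2 = (26.8/200)^2 = 0.134^2 = 0.017956
Individual BA = 3.141593 * 0.017956 = 0.0564104 m^2
Stand BA = 150 * 0.0564104 = 8.46156 ≈ 8.46 m^2/ha

8.46 m^2/ha


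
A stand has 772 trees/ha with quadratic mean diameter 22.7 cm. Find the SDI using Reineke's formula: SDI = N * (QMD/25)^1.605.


QMD/25 = 22.7/25 = 0.908
(0.908)^1.605 = exp(1.605 * ln(0.908)) = exp(1.605 * (-0.0965109)) = exp(-0.154900) = 0.856501
SDI = 772 * 0.856501 = 661.219 ≈ 661

661


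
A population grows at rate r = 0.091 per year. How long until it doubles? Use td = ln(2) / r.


td = ln(2) / 0.091 = 0.693147 / 0.091 = 7.61700 ≈ 7.6 years

7.6 years


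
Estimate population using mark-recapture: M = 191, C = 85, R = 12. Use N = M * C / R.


N = M * C / R = 191 * 85 / 12 = 16235 / 12 = 1352.92 ≈ 1353

1353 individuals


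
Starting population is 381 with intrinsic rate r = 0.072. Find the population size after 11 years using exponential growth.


r*t = 0.072 * 11 = 0.792
exp(0.792) = 2.20781
N = 381 * 2.20781 = 841.176 ≈ 841

841


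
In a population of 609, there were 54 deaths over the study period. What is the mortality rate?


Mortality rate = 54 / 609 = 0.088670 ≈ 0.0887

0.0887


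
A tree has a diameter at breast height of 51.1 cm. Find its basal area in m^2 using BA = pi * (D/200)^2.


D/200 = 51.1/200 = 0.2555 m
(D/200)^2 = 0.2555^2 = 0.06528025
BA = 3.141593 * 0.06528025 = 0.205084 ≈ 0.2051 m^2

0.2051 m^2


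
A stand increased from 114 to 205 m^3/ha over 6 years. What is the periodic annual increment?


PAI = (V2 - V1) / period = (205 - 114) / 6 = 91 / 6 = 15.1667 ≈ 15.17 m^3/ha/yr

15.17 m^3/ha/yr


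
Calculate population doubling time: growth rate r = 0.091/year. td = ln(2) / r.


td = ln(2) / 0.091 = 0.693147 / 0.091 = 7.61700 ≈ 7.6 years

7.6 years


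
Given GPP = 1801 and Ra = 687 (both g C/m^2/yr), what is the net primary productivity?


NPP = GPP - Ra = 1801 - 687 = 1114 g C/m^2/yr

1114 g C/m^2/yr


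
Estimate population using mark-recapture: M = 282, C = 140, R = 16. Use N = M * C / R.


N = M * C / R = 282 * 140 / 16 = 39480 / 16 = 2467.50 ≈ 2468

2468 individuals


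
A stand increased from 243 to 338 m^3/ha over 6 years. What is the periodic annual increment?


PAI = (V2 - V1) / period = (338 - 243) / 6 = 95 / 6 = 15.8333 ≈ 15.83 m^3/ha/yr

15.83 m^3/ha/yr


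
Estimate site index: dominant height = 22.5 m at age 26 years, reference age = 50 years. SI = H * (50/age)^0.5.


50/26 = 1.92308
(1.92308)^0.5 = 1.38675
SI = 22.5 * 1.38675 = 31.2019 ≈ 31.2 m

31.2 m


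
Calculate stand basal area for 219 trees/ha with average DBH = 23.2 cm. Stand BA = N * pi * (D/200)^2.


(D/200)^2 = (23.2/200)^2 = 0.116^2 = 0.013456
Individual BA = 3.141593 * 0.013456 = 0.0422733 m^2
Stand BA = 219 * 0.0422733 = 9.25785 ≈ 9.26 m^2/ha

9.26 m^2/ha


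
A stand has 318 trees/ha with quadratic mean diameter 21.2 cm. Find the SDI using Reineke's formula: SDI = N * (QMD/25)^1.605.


QMD/25 = 21.2/25 = 0.848
(0.848)^1.605 = exp(1.605 * ln(0.848)) = exp(1.605 * (-0.164875)) = exp(-0.264624) = 0.767494
SDI = 318 * 0.767494 = 244.063 ≈ 244

244


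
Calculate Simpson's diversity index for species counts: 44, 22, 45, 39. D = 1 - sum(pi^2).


Total N = 44 + 22 + 45 + 39 = 150
Per-species terms:
  p = 44/150 = 0.293333; p^2 = 0.293333^2 = 0.086044
  p = 22/150 = 0.146667; p^2 = 0.146667^2 = 0.021511
  p = 45/150 = 0.300000; p^2 = 0.300000^2 = 0.090000
  p = 39/150 = 0.260000; p^2 = 0.260000^2 = 0.067600
sum(p^2) = 0.086044 + 0.021511 + 0.090000 + 0.067600 = 0.265155
D = 1 - 0.265155 = 0.734845 ≈ 0.7348

0.7348


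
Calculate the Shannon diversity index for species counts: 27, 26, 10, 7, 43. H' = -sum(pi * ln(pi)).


Total N = 27 + 26 + 10 + 7 + 43 = 113
Per-species terms:
  p = 27/113 = 0.238938; ln(p) = -1.431551; p*ln(p) = 0.238938 * (-1.431551) = -0.342052
  p = 26/113 = 0.230088; ln(p) = -1.469293; p*ln(p) = 0.230088 * (-1.469293) = -0.338067
  p = 10/113 = 0.088496; ln(p) = -2.424798; p*ln(p) = 0.088496 * (-2.424798) = -0.214585
  p = 7/113 = 0.061947; ln(p) = -2.781476; p*ln(p) = 0.061947 * (-2.781476) = -0.172304
  p = 43/113 = 0.380531; ln(p) = -0.966188; p*ln(p) = 0.380531 * (-0.966188) = -0.367664
sum(p*ln(p)) = (-0.342052) + (-0.338067) + (-0.214585) + (-0.172304) + (-0.367664) = -1.434672
H' = -(-1.434672) = 1.434672 ≈ 1.4347

1.4347


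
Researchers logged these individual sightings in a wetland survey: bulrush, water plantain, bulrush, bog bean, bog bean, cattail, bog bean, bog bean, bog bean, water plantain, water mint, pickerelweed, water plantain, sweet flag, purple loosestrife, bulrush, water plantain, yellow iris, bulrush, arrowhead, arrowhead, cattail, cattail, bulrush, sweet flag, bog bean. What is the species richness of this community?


Total individuals logged = 26
Distinct species (count of individuals): bulrush (5), water plantain (4), bog bean (6), cattail (3), water mint (1), pickerelweed (1), sweet flag (2), purple loosestrife (1), yellow iris (1), arrowhead (2)
Species richness = number of distinct species = 10

10


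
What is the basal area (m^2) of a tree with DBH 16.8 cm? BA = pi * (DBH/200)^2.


D/200 = 16.8/200 = 0.084 m
(D/200)^2 = 0.084^2 = 0.007056
BA = 3.141593 * 0.007056 = 0.0221671 ≈ 0.0222 m^2

0.0222 m^2


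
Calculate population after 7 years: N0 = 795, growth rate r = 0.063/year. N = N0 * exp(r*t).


r*t = 0.063 * 7 = 0.441
exp(0.441) = 1.55426
N = 795 * 1.55426 = 1235.64 ≈ 1236

1236


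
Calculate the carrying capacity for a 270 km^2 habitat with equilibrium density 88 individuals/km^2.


K = 88 * 270 = 23760 individuals

23760 individuals


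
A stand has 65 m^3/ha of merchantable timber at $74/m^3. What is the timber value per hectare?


Value = 65 * 74 = $4810/ha

$4810/ha


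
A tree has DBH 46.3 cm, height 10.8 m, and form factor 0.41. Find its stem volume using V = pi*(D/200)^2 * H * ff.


(D/200)^2 = (46.3/200)^2 = 0.2315^2 = 0.05359225
BA = 3.141593 * 0.05359225 = 0.168365 m^2
V = 0.168365 * 10.8 * 0.41 = 0.745520 ≈ 0.746 m^3

0.746 m^3


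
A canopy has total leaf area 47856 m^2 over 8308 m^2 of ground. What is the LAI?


LAI = 47856 / 8308 = 5.7602 ≈ 5.76

5.76


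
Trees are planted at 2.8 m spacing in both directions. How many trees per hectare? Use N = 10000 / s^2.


N = 10000 / 2.8^2 = 10000 / 7.84 = 1275.51 ≈ 1276 trees/ha

1276 trees/ha


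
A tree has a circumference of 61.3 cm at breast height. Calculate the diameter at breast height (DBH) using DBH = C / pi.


DBH = C / pi = 61.3 / 3.141593 = 19.5124 ≈ 19.51 cm

19.51 cm


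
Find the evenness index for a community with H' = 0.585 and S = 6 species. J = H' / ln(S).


ln(6) = 1.79176
J = H' / ln(S) = 0.585 / 1.79176 = 0.326495 ≈ 0.3265

0.3265


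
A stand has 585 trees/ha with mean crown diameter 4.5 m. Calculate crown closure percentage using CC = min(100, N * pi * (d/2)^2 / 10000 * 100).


(d/2)^2 = (4.5/2)^2 = 2.25^2 = 5.0625
Crown area = 3.141593 * 5.0625 = 15.9043 m^2
N * area / 10000 * 100 = 585 * 15.9043 / 10000 * 100 = 93.0402
CC = min(100, 93.0402) = 93.0402 ≈ 93.0%

93.0%


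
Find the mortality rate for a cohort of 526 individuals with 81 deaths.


Mortality rate = 81 / 526 = 0.153992 ≈ 0.1540

0.1540


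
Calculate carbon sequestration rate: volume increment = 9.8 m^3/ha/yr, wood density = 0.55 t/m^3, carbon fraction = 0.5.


C = 9.8 * 0.55 * 0.5 = 2.695 ≈ 2.70 t C/ha/yr

2.70 t C/ha/yr


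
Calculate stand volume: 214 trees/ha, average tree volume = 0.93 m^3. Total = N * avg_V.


V_stand = 214 * 0.93 = 199.02 ≈ 199.0 m^3/ha

199.0 m^3/ha


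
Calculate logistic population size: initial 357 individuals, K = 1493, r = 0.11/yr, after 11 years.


(K - N0)/N0 = (1493 - 357)/357 = 1136/357 = 3.18207
r*t = 0.11 * 11 = 1.21; exp(-1.21) = 0.298197
3.18207 * 0.298197 = 0.948884
1 + 0.948884 = 1.94888
N = 1493 / 1.94888 = 766.081 ≈ 766

766


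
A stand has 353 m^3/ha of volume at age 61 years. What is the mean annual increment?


MAI = 353 / 61 = 5.7869 ≈ 5.79 m^3/ha/yr

5.79 m^3/ha/yr


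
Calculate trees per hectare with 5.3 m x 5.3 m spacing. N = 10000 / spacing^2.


N = 10000 / 5.3^2 = 10000 / 28.09 = 355.999 ≈ 356 trees/ha

356 trees/ha


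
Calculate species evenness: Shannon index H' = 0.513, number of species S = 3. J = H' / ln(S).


ln(3) = 1.09861
J = H' / ln(S) = 0.513 / 1.09861 = 0.466954 ≈ 0.4670

0.4670


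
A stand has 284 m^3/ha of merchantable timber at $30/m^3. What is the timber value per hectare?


Value = 284 * 30 = $8520/ha

$8520/ha


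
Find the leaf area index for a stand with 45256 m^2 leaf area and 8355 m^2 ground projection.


LAI = 45256 / 8355 = 5.4166 ≈ 5.42

5.42


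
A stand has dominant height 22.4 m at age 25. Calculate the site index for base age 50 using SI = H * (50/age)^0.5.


50/25 = 2.00000
(2.00000)^0.5 = 1.41421
SI = 22.4 * 1.41421 = 31.6783 ≈ 31.7 m

31.7 m


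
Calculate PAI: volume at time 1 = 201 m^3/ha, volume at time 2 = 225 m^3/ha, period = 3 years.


PAI = (V2 - V1) / period = (225 - 201) / 3 = 24 / 3 = 8.00 m^3/ha/yr

8.00 m^3/ha/yr


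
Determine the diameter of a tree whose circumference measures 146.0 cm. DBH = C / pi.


DBH = C / pi = 146.0 / 3.141593 = 46.4732 ≈ 46.47 cm

46.47 cm


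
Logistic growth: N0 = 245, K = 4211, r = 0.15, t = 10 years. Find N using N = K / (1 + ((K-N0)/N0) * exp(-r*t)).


(K - N0)/N0 = (4211 - 245)/245 = 3966/245 = 16.1878
r*t = 0.15 * 10 = 1.5; exp(-1.5) = 0.223130
16.1878 * 0.223130 = 3.61198
1 + 3.61198 = 4.61198
N = 4211 / 4.61198 = 913.057 ≈ 913

913


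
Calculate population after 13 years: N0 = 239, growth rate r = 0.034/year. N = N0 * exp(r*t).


r*t = 0.034 * 13 = 0.442
exp(0.442) = 1.55582
N = 239 * 1.55582 = 371.841 ≈ 372

372


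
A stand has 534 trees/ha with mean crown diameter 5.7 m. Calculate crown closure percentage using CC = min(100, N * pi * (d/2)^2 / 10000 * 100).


(d/2)^2 = (5.7/2)^2 = 2.85^2 = 8.1225
Crown area = 3.141593 * 8.1225 = 25.5176 m^2
N * area / 10000 * 100 = 534 * 25.5176 / 10000 * 100 = 136.264
CC = min(100, 136.264) = 100%

100%


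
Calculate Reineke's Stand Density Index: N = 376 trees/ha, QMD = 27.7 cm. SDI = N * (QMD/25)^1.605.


QMD/25 = 27.7/25 = 1.108
(1.108)^1.605 = exp(1.605 * ln(1.108)) = exp(1.605 * 0.102557) = exp(0.164604) = 1.17893
SDI = 376 * 1.17893 = 443.278 ≈ 443

443


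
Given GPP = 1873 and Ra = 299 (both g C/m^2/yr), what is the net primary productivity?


NPP = GPP - Ra = 1873 - 299 = 1574 g C/m^2/yr

1574 g C/m^2/yr


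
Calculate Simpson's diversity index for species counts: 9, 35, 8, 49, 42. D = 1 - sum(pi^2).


Total N = 9 + 35 + 8 + 49 + 42 = 143
Per-species terms:
  p = 9/143 = 0.062937; p^2 = 0.062937^2 = 0.003961
  p = 35/143 = 0.244755; p^2 = 0.244755^2 = 0.059905
  p = 8/143 = 0.055944; p^2 = 0.055944^2 = 0.003130
  p = 49/143 = 0.342657; p^2 = 0.342657^2 = 0.117414
  p = 42/143 = 0.293706; p^2 = 0.293706^2 = 0.086263
sum(p^2) = 0.003961 + 0.059905 + 0.003130 + 0.117414 + 0.086263 = 0.270673
D = 1 - 0.270673 = 0.729327 ≈ 0.7293

0.7293


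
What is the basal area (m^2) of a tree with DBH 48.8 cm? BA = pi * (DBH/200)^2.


D/200 = 48.8/200 = 0.244 m
(D/200)^2 = 0.244^2 = 0.059536
BA = 3.141593 * 0.059536 = 0.187038 ≈ 0.1870 m^2

0.1870 m^2


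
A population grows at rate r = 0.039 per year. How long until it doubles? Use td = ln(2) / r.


td = ln(2) / 0.039 = 0.693147 / 0.039 = 17.7730 ≈ 17.8 years

17.8 years


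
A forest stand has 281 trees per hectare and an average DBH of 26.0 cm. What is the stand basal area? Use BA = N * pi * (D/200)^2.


(D/200)^2 = (26.0/200)^2 = 0.13^2 = 0.0169
Individual BA = 3.141593 * 0.0169 = 0.0530929 m^2
Stand BA = 281 * 0.0530929 = 14.9191 ≈ 14.92 m^2/ha

14.92 m^2/ha


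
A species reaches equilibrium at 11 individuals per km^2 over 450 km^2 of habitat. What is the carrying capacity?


K = 11 * 450 = 4950 individuals

4950 individuals


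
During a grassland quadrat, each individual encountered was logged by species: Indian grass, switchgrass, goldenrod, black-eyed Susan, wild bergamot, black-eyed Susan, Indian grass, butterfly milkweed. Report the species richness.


Total individuals logged = 8
Distinct species (count of individuals): Indian grass (2), switchgrass (1), goldenrod (1), black-eyed Susan (2), wild bergamot (1), butterfly milkweed (1)
Species richness = number of distinct species = 6

6


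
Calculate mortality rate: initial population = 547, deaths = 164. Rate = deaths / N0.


Mortality rate = 164 / 547 = 0.299817 ≈ 0.2998

0.2998


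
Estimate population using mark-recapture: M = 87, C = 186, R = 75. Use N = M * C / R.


N = M * C / R = 87 * 186 / 75 = 16182 / 75 = 215.76 ≈ 216

216 individuals


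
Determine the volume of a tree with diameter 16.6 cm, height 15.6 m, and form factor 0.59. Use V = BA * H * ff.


(D/200)^2 = (16.6/200)^2 = 0.083^2 = 0.006889
BA = 3.141593 * 0.006889 = 0.0216424 m^2
V = 0.0216424 * 15.6 * 0.59 = 0.199197 ≈ 0.199 m^3

0.199 m^3


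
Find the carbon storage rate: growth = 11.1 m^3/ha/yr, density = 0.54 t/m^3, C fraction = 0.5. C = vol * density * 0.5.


C = 11.1 * 0.54 * 0.5 = 2.997 ≈ 3.00 t C/ha/yr

3.00 t C/ha/yr


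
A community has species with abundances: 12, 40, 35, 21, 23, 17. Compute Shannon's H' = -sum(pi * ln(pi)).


Total N = 12 + 40 + 35 + 21 + 23 + 17 = 148
Per-species terms:
  p = 12/148 = 0.081081; ln(p) = -2.512307; p*ln(p) = 0.081081 * (-2.512307) = -0.203700
  p = 40/148 = 0.270270; ln(p) = -1.308334; p*ln(p) = 0.270270 * (-1.308334) = -0.353603
  p = 35/148 = 0.236486; ln(p) = -1.441866; p*ln(p) = 0.236486 * (-1.441866) = -0.340981
  p = 21/148 = 0.141892; ln(p) = -1.952689; p*ln(p) = 0.141892 * (-1.952689) = -0.277071
  p = 23/148 = 0.155405; ln(p) = -1.861721; p*ln(p) = 0.155405 * (-1.861721) = -0.289321
  p = 17/148 = 0.114865; ln(p) = -2.163998; p*ln(p) = 0.114865 * (-2.163998) = -0.248568
sum(p*ln(p)) = (-0.203700) + (-0.353603) + (-0.340981) + (-0.277071) + (-0.289321) + (-0.248568) = -1.713244
H' = -(-1.713244) = 1.713244 ≈ 1.7132

1.7132


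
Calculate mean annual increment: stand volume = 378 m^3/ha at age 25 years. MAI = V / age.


MAI = 378 / 25 = 15.12 m^3/ha/yr

15.12 m^3/ha/yr


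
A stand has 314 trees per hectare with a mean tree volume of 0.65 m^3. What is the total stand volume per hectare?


V_stand = 314 * 0.65 = 204.1 m^3/ha

204.1 m^3/ha


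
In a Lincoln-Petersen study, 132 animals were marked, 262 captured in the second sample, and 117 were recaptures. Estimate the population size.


N = M * C / R = 132 * 262 / 117 = 34584 / 117 = 295.59 ≈ 296

296 individuals


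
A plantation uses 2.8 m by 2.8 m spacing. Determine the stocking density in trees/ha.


N = 10000 / 2.8^2 = 10000 / 7.84 = 1275.51 ≈ 1276 trees/ha

1276 trees/ha


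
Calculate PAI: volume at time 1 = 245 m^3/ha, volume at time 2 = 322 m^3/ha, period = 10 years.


PAI = (V2 - V1) / period = (322 - 245) / 10 = 77 / 10 = 7.70 m^3/ha/yr

7.70 m^3/ha/yr


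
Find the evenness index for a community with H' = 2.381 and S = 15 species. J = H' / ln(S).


ln(15) = 2.70805
J = H' / ln(S) = 2.381 / 2.70805 = 0.879230 ≈ 0.8792

0.8792


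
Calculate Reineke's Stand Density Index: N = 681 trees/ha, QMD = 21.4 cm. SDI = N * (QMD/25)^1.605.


QMD/25 = 21.4/25 = 0.856
(0.856)^1.605 = exp(1.605 * ln(0.856)) = exp(1.605 * (-0.155485)) = exp(-0.249553) = 0.779149
SDI = 681 * 0.779149 = 530.600 ≈ 531

531


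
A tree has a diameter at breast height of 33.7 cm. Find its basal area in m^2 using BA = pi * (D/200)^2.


D/200 = 33.7/200 = 0.1685 m
(D/200)^2 = 0.1685^2 = 0.02839225
BA = 3.141593 * 0.02839225 = 0.0891969 ≈ 0.0892 m^2

0.0892 m^2


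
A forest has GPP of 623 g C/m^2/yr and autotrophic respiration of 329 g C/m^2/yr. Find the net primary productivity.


NPP = GPP - Ra = 623 - 329 = 294 g C/m^2/yr

294 g C/m^2/yr


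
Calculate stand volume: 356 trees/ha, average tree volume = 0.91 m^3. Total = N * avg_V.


V_stand = 356 * 0.91 = 323.96 ≈ 324.0 m^3/ha

324.0 m^3/ha


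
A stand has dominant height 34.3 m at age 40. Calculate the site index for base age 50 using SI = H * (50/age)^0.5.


50/40 = 1.25000
(1.25000)^0.5 = 1.11803
SI = 34.3 * 1.11803 = 38.3484 ≈ 38.3 m

38.3 m


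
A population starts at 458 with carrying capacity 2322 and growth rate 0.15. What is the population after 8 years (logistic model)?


(K - N0)/N0 = (2322 - 458)/458 = 1864/458 = 4.06987
r*t = 0.15 * 8 = 1.2; exp(-1.2) = 0.301194
4.06987 * 0.301194 = 1.22582
1 + 1.22582 = 2.22582
N = 2322 / 2.22582 = 1043.21 ≈ 1043

1043


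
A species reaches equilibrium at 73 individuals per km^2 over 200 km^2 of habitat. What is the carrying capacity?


K = 73 * 200 = 14600 individuals

14600 individuals


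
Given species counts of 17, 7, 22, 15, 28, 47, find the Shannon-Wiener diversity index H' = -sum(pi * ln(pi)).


Total N = 17 + 7 + 22 + 15 + 28 + 47 = 136
Per-species terms:
  p = 17/136 = 0.125000; ln(p) = -2.079442; p*ln(p) = 0.125000 * (-2.079442) = -0.259930
  p = 7/136 = 0.051471; ln(p) = -2.966737; p*ln(p) = 0.051471 * (-2.966737) = -0.152701
  p = 22/136 = 0.161765; ln(p) = -1.821611; p*ln(p) = 0.161765 * (-1.821611) = -0.294673
  p = 15/136 = 0.110294; ln(p) = -2.204606; p*ln(p) = 0.110294 * (-2.204606) = -0.243155
  p = 28/136 = 0.205882; ln(p) = -1.580452; p*ln(p) = 0.205882 * (-1.580452) = -0.325387
  p = 47/136 = 0.345588; ln(p) = -1.062508; p*ln(p) = 0.345588 * (-1.062508) = -0.367190
sum(p*ln(p)) = (-0.259930) + (-0.152701) + (-0.294673) + (-0.243155) + (-0.325387) + (-0.367190) = -1.643036
H' = -(-1.643036) = 1.643036 ≈ 1.6430

1.6430


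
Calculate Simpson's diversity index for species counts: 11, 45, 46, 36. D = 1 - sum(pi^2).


Total N = 11 + 45 + 46 + 36 = 138
Per-species terms:
  p = 11/138 = 0.079710; p^2 = 0.079710^2 = 0.006354
  p = 45/138 = 0.326087; p^2 = 0.326087^2 = 0.106333
  p = 46/138 = 0.333333; p^2 = 0.333333^2 = 0.111111
  p = 36/138 = 0.260870; p^2 = 0.260870^2 = 0.068053
sum(p^2) = 0.006354 + 0.106333 + 0.111111 + 0.068053 = 0.291851
D = 1 - 0.291851 = 0.708149 ≈ 0.7081

0.7081


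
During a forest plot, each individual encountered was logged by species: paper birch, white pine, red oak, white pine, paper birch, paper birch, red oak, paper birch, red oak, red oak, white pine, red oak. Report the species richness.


Total individuals logged = 12
Distinct species (count of individuals): paper birch (4), white pine (3), red oak (5)
Species richness = number of distinct species = 3

3


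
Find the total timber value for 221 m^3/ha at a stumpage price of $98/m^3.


Value = 221 * 98 = $21658/ha

$21658/ha


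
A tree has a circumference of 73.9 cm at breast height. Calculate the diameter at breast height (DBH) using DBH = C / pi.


DBH = C / pi = 73.9 / 3.141593 = 23.5231 ≈ 23.52 cm

23.52 cm


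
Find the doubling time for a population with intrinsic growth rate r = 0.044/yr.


td = ln(2) / 0.044 = 0.693147 / 0.044 = 15.7533 ≈ 15.8 years

15.8 years


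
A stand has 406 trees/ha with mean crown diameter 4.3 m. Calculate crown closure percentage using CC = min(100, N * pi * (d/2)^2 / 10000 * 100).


(d/2)^2 = (4.3/2)^2 = 2.15^2 = 4.6225
Crown area = 3.141593 * 4.6225 = 14.5220 m^2
N * area / 10000 * 100 = 406 * 14.5220 / 10000 * 100 = 58.9593
CC = min(100, 58.9593) = 58.9593 ≈ 59.0%

59.0%


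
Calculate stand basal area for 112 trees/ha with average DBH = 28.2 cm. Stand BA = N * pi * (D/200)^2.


(D/200)^2 = (28.2/200)^2 = 0.141^2 = 0.019881
Individual BA = 3.141593 * 0.019881 = 0.0624580 m^2
Stand BA = 112 * 0.0624580 = 6.99530 ≈ 7.00 m^2/ha

7.00 m^2/ha


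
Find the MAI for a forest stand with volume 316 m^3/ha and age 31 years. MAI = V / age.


MAI = 316 / 31 = 10.1935 ≈ 10.19 m^3/ha/yr

10.19 m^3/ha/yr


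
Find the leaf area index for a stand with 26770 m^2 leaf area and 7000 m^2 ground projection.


LAI = 26770 / 7000 = 3.8243 ≈ 3.82

3.82


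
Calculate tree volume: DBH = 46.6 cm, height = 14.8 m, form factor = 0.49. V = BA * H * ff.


(D/200)^2 = (46.6/200)^2 = 0.233^2 = 0.054289
BA = 3.141593 * 0.054289 = 0.170554 m^2
V = 0.170554 * 14.8 * 0.49 = 1.23686 ≈ 1.237 m^3

1.237 m^3


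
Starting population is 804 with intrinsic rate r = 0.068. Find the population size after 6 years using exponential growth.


r*t = 0.068 * 6 = 0.408
exp(0.408) = 1.50381
N = 804 * 1.50381 = 1209.06 ≈ 1209

1209


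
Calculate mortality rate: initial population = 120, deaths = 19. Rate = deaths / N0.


Mortality rate = 19 / 120 = 0.158333 ≈ 0.1583

0.1583


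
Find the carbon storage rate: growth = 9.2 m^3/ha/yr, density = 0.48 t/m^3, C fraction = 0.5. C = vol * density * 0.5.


C = 9.2 * 0.48 * 0.5 = 2.208 ≈ 2.21 t C/ha/yr

2.21 t C/ha/yr


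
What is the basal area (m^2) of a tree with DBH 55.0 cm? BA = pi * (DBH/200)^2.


D/200 = 55.0/200 = 0.275 m
(D/200)^2 = 0.275^2 = 0.075625
BA = 3.141593 * 0.075625 = 0.237583 ≈ 0.2376 m^2

0.2376 m^2


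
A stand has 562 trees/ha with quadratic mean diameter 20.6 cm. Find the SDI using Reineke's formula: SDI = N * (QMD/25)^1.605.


QMD/25 = 20.6/25 = 0.824
(0.824)^1.605 = exp(1.605 * ln(0.824)) = exp(1.605 * (-0.193585)) = exp(-0.310704) = 0.732931
SDI = 562 * 0.732931 = 411.907 ≈ 412

412


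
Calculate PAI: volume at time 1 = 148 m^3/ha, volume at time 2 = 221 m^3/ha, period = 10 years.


PAI = (V2 - V1) / period = (221 - 148) / 10 = 73 / 10 = 7.30 m^3/ha/yr

7.30 m^3/ha/yr


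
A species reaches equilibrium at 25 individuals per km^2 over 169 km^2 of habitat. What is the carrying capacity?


K = 25 * 169 = 4225 individuals

4225 individuals


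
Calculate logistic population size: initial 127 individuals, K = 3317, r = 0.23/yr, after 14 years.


(K - N0)/N0 = (3317 - 127)/127 = 3190/127 = 25.1181
r*t = 0.23 * 14 = 3.22; exp(-3.22) = 0.0399551
25.1181 * 0.0399551 = 1.00360
1 + 1.00360 = 2.00360
N = 3317 / 2.00360 = 1655.52 ≈ 1656

1656


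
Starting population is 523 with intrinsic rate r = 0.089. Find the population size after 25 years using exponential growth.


r*t = 0.089 * 25 = 2.225
exp(2.225) = 9.25348
N = 523 * 9.25348 = 4839.57 ≈ 4840

4840


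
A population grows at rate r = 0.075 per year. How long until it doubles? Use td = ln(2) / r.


td = ln(2) / 0.075 = 0.693147 / 0.075 = 9.24196 ≈ 9.2 years

9.2 years


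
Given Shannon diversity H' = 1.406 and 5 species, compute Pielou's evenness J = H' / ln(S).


ln(5) = 1.60944
J = H' / ln(S) = 1.406 / 1.60944 = 0.873596 ≈ 0.8736

0.8736


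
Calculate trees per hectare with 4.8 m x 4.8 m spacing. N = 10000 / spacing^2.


N = 10000 / 4.8^2 = 10000 / 23.04 = 434.028 ≈ 434 trees/ha

434 trees/ha


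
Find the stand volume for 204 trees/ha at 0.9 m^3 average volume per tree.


V_stand = 204 * 0.9 = 183.6 m^3/ha

183.6 m^3/ha


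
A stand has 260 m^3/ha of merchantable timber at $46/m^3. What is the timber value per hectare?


Value = 260 * 46 = $11960/ha

$11960/ha


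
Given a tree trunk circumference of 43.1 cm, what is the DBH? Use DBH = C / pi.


DBH = C / pi = 43.1 / 3.141593 = 13.7192 ≈ 13.72 cm

13.72 cm


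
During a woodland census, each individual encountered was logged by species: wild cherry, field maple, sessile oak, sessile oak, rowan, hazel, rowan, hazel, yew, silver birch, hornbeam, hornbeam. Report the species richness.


Total individuals logged = 12
Distinct species (count of individuals): wild cherry (1), field maple (1), sessile oak (2), rowan (2), hazel (2), yew (1), silver birch (1), hornbeam (2)
Species richness = number of distinct species = 8

8


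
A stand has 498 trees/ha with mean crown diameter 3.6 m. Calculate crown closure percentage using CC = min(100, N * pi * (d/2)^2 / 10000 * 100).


(d/2)^2 = (3.6/2)^2 = 1.8^2 = 3.24
Crown area = 3.141593 * 3.24 = 10.1788 m^2
N * area / 10000 * 100 = 498 * 10.1788 / 10000 * 100 = 50.6904
CC = min(100, 50.6904) = 50.6904 ≈ 50.7%

50.7%


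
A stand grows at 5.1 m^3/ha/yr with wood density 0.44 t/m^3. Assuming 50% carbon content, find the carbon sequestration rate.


C = 5.1 * 0.44 * 0.5 = 1.122 ≈ 1.12 t C/ha/yr

1.12 t C/ha/yr


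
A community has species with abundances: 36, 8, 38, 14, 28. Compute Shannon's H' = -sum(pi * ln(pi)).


Total N = 36 + 8 + 38 + 14 + 28 = 124
Per-species terms:
  p = 36/124 = 0.290323; ln(p) = -1.236761; p*ln(p) = 0.290323 * (-1.236761) = -0.359060
  p = 8/124 = 0.064516; ln(p) = -2.740842; p*ln(p) = 0.064516 * (-2.740842) = -0.176828
  p = 38/124 = 0.306452; ln(p) = -1.182694; p*ln(p) = 0.306452 * (-1.182694) = -0.362439
  p = 14/124 = 0.112903; ln(p) = -2.181226; p*ln(p) = 0.112903 * (-2.181226) = -0.246267
  p = 28/124 = 0.225806; ln(p) = -1.488079; p*ln(p) = 0.225806 * (-1.488079) = -0.336017
sum(p*ln(p)) = (-0.359060) + (-0.176828) + (-0.362439) + (-0.246267) + (-0.336017) = -1.480611
H' = -(-1.480611) = 1.480611 ≈ 1.4806

1.4806


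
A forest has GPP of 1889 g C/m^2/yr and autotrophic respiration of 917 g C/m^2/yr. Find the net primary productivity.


NPP = GPP - Ra = 1889 - 917 = 972 g C/m^2/yr

972 g C/m^2/yr


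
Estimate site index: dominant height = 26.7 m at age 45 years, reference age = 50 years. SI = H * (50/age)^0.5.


50/45 = 1.11111
(1.11111)^0.5 = 1.05409
SI = 26.7 * 1.05409 = 28.1442 ≈ 28.1 m

28.1 m


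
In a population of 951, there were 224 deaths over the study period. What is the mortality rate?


Mortality rate = 224 / 951 = 0.235542 ≈ 0.2355

0.2355


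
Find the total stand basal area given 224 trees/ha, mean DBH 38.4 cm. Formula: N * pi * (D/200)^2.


(D/200)^2 = (38.4/200)^2 = 0.192^2 = 0.036864
Individual BA = 3.141593 * 0.036864 = 0.115812 m^2
Stand BA = 224 * 0.115812 = 25.9419 ≈ 25.94 m^2/ha

25.94 m^2/ha


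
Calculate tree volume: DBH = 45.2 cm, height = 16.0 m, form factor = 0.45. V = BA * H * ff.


(D/200)^2 = (45.2/200)^2 = 0.226^2 = 0.051076
BA = 3.141593 * 0.051076 = 0.160460 m^2
V = 0.160460 * 16.0 * 0.45 = 1.15531 ≈ 1.155 m^3

1.155 m^3


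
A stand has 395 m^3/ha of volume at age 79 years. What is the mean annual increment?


MAI = 395 / 79 = 5.00 m^3/ha/yr

5.00 m^3/ha/yr


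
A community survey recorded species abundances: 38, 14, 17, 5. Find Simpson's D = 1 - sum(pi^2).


Total N = 38 + 14 + 17 + 5 = 74
Per-species terms:
  p = 38/74 = 0.513514; p^2 = 0.513514^2 = 0.263697
  p = 14/74 = 0.189189; p^2 = 0.189189^2 = 0.035792
  p = 17/74 = 0.229730; p^2 = 0.229730^2 = 0.052776
  p = 5/74 = 0.067568; p^2 = 0.067568^2 = 0.004565
sum(p^2) = 0.263697 + 0.035792 + 0.052776 + 0.004565 = 0.356830
D = 1 - 0.356830 = 0.643170 ≈ 0.6432

0.6432


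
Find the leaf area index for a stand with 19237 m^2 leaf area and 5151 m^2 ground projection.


LAI = 19237 / 5151 = 3.7346 ≈ 3.73

3.73


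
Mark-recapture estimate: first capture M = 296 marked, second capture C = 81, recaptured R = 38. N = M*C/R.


N = M * C / R = 296 * 81 / 38 = 23976 / 38 = 630.95 ≈ 631

631 individuals


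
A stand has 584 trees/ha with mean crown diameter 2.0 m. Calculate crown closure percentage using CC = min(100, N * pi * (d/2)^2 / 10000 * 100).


(d/2)^2 = (2.0/2)^2 = 1^2 = 1
Crown area = 3.141593 * 1 = 3.14159 m^2
N * area / 10000 * 100 = 584 * 3.14159 / 10000 * 100 = 18.3469
CC = min(100, 18.3469) = 18.3469 ≈ 18.3%

18.3%


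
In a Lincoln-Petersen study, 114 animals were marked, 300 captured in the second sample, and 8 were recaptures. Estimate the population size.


N = M * C / R = 114 * 300 / 8 = 34200 / 8 = 4275

4275 individuals


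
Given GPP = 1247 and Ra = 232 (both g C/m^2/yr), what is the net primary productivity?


NPP = GPP - Ra = 1247 - 232 = 1015 g C/m^2/yr

1015 g C/m^2/yr


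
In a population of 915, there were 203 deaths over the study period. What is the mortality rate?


Mortality rate = 203 / 915 = 0.221858 ≈ 0.2219

0.2219


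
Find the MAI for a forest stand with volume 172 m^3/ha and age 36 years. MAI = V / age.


MAI = 172 / 36 = 4.7778 ≈ 4.78 m^3/ha/yr

4.78 m^3/ha/yr


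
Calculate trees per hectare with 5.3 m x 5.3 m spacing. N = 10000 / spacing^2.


N = 10000 / 5.3^2 = 10000 / 28.09 = 355.999 ≈ 356 trees/ha

356 trees/ha


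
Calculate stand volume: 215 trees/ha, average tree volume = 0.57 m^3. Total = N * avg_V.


V_stand = 215 * 0.57 = 122.55 ≈ 122.6 m^3/ha

122.6 m^3/ha


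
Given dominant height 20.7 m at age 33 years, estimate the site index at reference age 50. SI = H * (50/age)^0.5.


50/33 = 1.51515
(1.51515)^0.5 = 1.23091
SI = 20.7 * 1.23091 = 25.4798 ≈ 25.5 m

25.5 m


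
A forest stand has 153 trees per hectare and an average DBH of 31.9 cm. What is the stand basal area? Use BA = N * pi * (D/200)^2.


(D/200)^2 = (31.9/200)^2 = 0.1595^2 = 0.02544025
Individual BA = 3.141593 * 0.02544025 = 0.0799229 m^2
Stand BA = 153 * 0.0799229 = 12.2282 ≈ 12.23 m^2/ha

12.23 m^2/ha


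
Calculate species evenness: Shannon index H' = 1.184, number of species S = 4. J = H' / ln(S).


ln(4) = 1.38629
J = H' / ln(S) = 1.184 / 1.38629 = 0.854078 ≈ 0.8541

0.8541


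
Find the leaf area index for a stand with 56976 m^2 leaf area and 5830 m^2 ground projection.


LAI = 56976 / 5830 = 9.7729 ≈ 9.77

9.77


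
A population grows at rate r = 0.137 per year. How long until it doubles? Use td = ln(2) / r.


td = ln(2) / 0.137 = 0.693147 / 0.137 = 5.05947 ≈ 5.1 years

5.1 years


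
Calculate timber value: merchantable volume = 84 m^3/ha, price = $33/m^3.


Value = 84 * 33 = $2772/ha

$2772/ha


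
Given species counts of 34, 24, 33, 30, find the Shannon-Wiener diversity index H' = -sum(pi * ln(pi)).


Total N = 34 + 24 + 33 + 30 = 121
Per-species terms:
  p = 34/121 = 0.280992; ln(p) = -1.269429; p*ln(p) = 0.280992 * (-1.269429) = -0.356699
  p = 24/121 = 0.198347; ln(p) = -1.617737; p*ln(p) = 0.198347 * (-1.617737) = -0.320873
  p = 33/121 = 0.272727; ln(p) = -1.299284; p*ln(p) = 0.272727 * (-1.299284) = -0.354350
  p = 30/121 = 0.247934; ln(p) = -1.394593; p*ln(p) = 0.247934 * (-1.394593) = -0.345767
sum(p*ln(p)) = (-0.356699) + (-0.320873) + (-0.354350) + (-0.345767) = -1.377689
H' = -(-1.377689) = 1.377689 ≈ 1.3777

1.3777


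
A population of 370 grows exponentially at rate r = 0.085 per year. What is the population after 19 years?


r*t = 0.085 * 19 = 1.615
exp(1.615) = 5.02789
N = 370 * 5.02789 = 1860.32 ≈ 1860

1860


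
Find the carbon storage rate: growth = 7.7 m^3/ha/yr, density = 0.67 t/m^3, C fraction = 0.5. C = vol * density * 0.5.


C = 7.7 * 0.67 * 0.5 = 2.5795 ≈ 2.58 t C/ha/yr

2.58 t C/ha/yr


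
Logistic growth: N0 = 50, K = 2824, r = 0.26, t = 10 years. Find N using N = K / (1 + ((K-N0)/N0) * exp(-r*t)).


(K - N0)/N0 = (2824 - 50)/50 = 2774/50 = 55.4800
r*t = 0.26 * 10 = 2.6; exp(-2.6) = 0.0742736
55.4800 * 0.0742736 = 4.12070
1 + 4.12070 = 5.12070
N = 2824 / 5.12070 = 551.487 ≈ 551

551


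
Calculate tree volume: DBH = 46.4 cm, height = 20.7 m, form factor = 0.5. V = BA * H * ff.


(D/200)^2 = (46.4/200)^2 = 0.232^2 = 0.053824
BA = 3.141593 * 0.053824 = 0.169093 m^2
V = 0.169093 * 20.7 * 0.5 = 1.75011 ≈ 1.750 m^3

1.750 m^3


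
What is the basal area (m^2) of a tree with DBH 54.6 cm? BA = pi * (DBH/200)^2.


D/200 = 54.6/200 = 0.273 m
(D/200)^2 = 0.273^2 = 0.074529
BA = 3.141593 * 0.074529 = 0.234140 ≈ 0.2341 m^2

0.2341 m^2


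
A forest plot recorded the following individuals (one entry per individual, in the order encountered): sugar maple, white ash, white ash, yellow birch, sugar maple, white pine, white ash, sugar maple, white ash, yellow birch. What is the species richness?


Total individuals logged = 10
Distinct species (count of individuals): sugar maple (3), white ash (4), yellow birch (2), white pine (1)
Species richness = number of distinct species = 4

4


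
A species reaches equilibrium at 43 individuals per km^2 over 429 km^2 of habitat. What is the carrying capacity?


K = 43 * 429 = 18447 individuals

18447 individuals


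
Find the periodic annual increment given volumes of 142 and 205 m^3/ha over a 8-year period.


PAI = (V2 - V1) / period = (205 - 142) / 8 = 63 / 8 = 7.8750 ≈ 7.88 m^3/ha/yr

7.88 m^3/ha/yr


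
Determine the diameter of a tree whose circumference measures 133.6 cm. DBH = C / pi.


DBH = C / pi = 133.6 / 3.141593 = 42.5262 ≈ 42.53 cm

42.53 cm


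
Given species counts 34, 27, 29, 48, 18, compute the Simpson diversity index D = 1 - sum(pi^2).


Total N = 34 + 27 + 29 + 48 + 18 = 156
Per-species terms:
  p = 34/156 = 0.217949; p^2 = 0.217949^2 = 0.047502
  p = 27/156 = 0.173077; p^2 = 0.173077^2 = 0.029956
  p = 29/156 = 0.185897; p^2 = 0.185897^2 = 0.034558
  p = 48/156 = 0.307692; p^2 = 0.307692^2 = 0.094674
  p = 18/156 = 0.115385; p^2 = 0.115385^2 = 0.013314
sum(p^2) = 0.047502 + 0.029956 + 0.034558 + 0.094674 + 0.013314 = 0.220004
D = 1 - 0.220004 = 0.779996 ≈ 0.7800

0.7800


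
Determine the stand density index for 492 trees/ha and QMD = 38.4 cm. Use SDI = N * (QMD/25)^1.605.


QMD/25 = 38.4/25 = 1.536
(1.536)^1.605 = exp(1.605 * ln(1.536)) = exp(1.605 * 0.429182) = exp(0.688837) = 1.99140
SDI = 492 * 1.99140 = 979.769 ≈ 980

980


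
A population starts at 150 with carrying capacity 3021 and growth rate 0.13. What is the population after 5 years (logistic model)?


(K - N0)/N0 = (3021 - 150)/150 = 2871/150 = 19.1400
r*t = 0.13 * 5 = 0.65; exp(-0.65) = 0.522046
19.1400 * 0.522046 = 9.99196
1 + 9.99196 = 10.9920
N = 3021 / 10.9920 = 274.836 ≈ 275

275


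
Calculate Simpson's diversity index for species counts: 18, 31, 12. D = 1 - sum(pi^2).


Total N = 18 + 31 + 12 = 61
Per-species terms:
  p = 18/61 = 0.295082; p^2 = 0.295082^2 = 0.087073
  p = 31/61 = 0.508197; p^2 = 0.508197^2 = 0.258264
  p = 12/61 = 0.196721; p^2 = 0.196721^2 = 0.038699
sum(p^2) = 0.087073 + 0.258264 + 0.038699 = 0.384036
D = 1 - 0.384036 = 0.615964 ≈ 0.6160

0.6160


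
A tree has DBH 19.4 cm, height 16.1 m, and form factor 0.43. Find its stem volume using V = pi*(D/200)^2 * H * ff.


(D/200)^2 = (19.4/200)^2 = 0.097^2 = 0.009409
BA = 3.141593 * 0.009409 = 0.0295592 m^2
V = 0.0295592 * 16.1 * 0.43 = 0.204638 ≈ 0.205 m^3

0.205 m^3


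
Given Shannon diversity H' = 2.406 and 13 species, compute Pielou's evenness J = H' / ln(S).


ln(13) = 2.56495
J = H' / ln(S) = 2.406 / 2.56495 = 0.938030 ≈ 0.9380

0.9380


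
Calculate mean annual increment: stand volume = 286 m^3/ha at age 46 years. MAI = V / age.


MAI = 286 / 46 = 6.2174 ≈ 6.22 m^3/ha/yr

6.22 m^3/ha/yr


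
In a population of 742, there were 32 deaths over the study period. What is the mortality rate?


Mortality rate = 32 / 742 = 0.043127 ≈ 0.0431

0.0431


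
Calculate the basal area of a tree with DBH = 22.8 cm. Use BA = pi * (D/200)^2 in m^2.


D/200 = 22.8/200 = 0.114 m
(D/200)^2 = 0.114^2 = 0.012996
BA = 3.141593 * 0.012996 = 0.0408281 ≈ 0.0408 m^2

0.0408 m^2
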